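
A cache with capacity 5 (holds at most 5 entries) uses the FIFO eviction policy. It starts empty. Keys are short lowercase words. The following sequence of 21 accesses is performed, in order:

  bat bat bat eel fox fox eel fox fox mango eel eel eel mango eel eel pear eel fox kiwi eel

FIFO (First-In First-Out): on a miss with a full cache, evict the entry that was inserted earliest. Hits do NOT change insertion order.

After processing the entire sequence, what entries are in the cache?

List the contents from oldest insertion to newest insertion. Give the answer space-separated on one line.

FIFO simulation (capacity=5):
  1. access bat: MISS. Cache (old->new): [bat]
  2. access bat: HIT. Cache (old->new): [bat]
  3. access bat: HIT. Cache (old->new): [bat]
  4. access eel: MISS. Cache (old->new): [bat eel]
  5. access fox: MISS. Cache (old->new): [bat eel fox]
  6. access fox: HIT. Cache (old->new): [bat eel fox]
  7. access eel: HIT. Cache (old->new): [bat eel fox]
  8. access fox: HIT. Cache (old->new): [bat eel fox]
  9. access fox: HIT. Cache (old->new): [bat eel fox]
  10. access mango: MISS. Cache (old->new): [bat eel fox mango]
  11. access eel: HIT. Cache (old->new): [bat eel fox mango]
  12. access eel: HIT. Cache (old->new): [bat eel fox mango]
  13. access eel: HIT. Cache (old->new): [bat eel fox mango]
  14. access mango: HIT. Cache (old->new): [bat eel fox mango]
  15. access eel: HIT. Cache (old->new): [bat eel fox mango]
  16. access eel: HIT. Cache (old->new): [bat eel fox mango]
  17. access pear: MISS. Cache (old->new): [bat eel fox mango pear]
  18. access eel: HIT. Cache (old->new): [bat eel fox mango pear]
  19. access fox: HIT. Cache (old->new): [bat eel fox mango pear]
  20. access kiwi: MISS, evict bat. Cache (old->new): [eel fox mango pear kiwi]
  21. access eel: HIT. Cache (old->new): [eel fox mango pear kiwi]
Total: 15 hits, 6 misses, 1 evictions

Answer: eel fox mango pear kiwi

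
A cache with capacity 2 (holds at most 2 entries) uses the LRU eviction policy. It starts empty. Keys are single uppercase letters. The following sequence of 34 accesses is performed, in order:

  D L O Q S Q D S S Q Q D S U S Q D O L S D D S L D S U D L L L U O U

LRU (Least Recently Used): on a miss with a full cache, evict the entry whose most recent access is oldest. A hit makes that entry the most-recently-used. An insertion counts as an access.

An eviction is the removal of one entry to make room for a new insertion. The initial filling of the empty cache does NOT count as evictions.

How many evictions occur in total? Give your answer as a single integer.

LRU simulation (capacity=2):
  1. access D: MISS. Cache (LRU->MRU): [D]
  2. access L: MISS. Cache (LRU->MRU): [D L]
  3. access O: MISS, evict D. Cache (LRU->MRU): [L O]
  4. access Q: MISS, evict L. Cache (LRU->MRU): [O Q]
  5. access S: MISS, evict O. Cache (LRU->MRU): [Q S]
  6. access Q: HIT. Cache (LRU->MRU): [S Q]
  7. access D: MISS, evict S. Cache (LRU->MRU): [Q D]
  8. access S: MISS, evict Q. Cache (LRU->MRU): [D S]
  9. access S: HIT. Cache (LRU->MRU): [D S]
  10. access Q: MISS, evict D. Cache (LRU->MRU): [S Q]
  11. access Q: HIT. Cache (LRU->MRU): [S Q]
  12. access D: MISS, evict S. Cache (LRU->MRU): [Q D]
  13. access S: MISS, evict Q. Cache (LRU->MRU): [D S]
  14. access U: MISS, evict D. Cache (LRU->MRU): [S U]
  15. access S: HIT. Cache (LRU->MRU): [U S]
  16. access Q: MISS, evict U. Cache (LRU->MRU): [S Q]
  17. access D: MISS, evict S. Cache (LRU->MRU): [Q D]
  18. access O: MISS, evict Q. Cache (LRU->MRU): [D O]
  19. access L: MISS, evict D. Cache (LRU->MRU): [O L]
  20. access S: MISS, evict O. Cache (LRU->MRU): [L S]
  21. access D: MISS, evict L. Cache (LRU->MRU): [S D]
  22. access D: HIT. Cache (LRU->MRU): [S D]
  23. access S: HIT. Cache (LRU->MRU): [D S]
  24. access L: MISS, evict D. Cache (LRU->MRU): [S L]
  25. access D: MISS, evict S. Cache (LRU->MRU): [L D]
  26. access S: MISS, evict L. Cache (LRU->MRU): [D S]
  27. access U: MISS, evict D. Cache (LRU->MRU): [S U]
  28. access D: MISS, evict S. Cache (LRU->MRU): [U D]
  29. access L: MISS, evict U. Cache (LRU->MRU): [D L]
  30. access L: HIT. Cache (LRU->MRU): [D L]
  31. access L: HIT. Cache (LRU->MRU): [D L]
  32. access U: MISS, evict D. Cache (LRU->MRU): [L U]
  33. access O: MISS, evict L. Cache (LRU->MRU): [U O]
  34. access U: HIT. Cache (LRU->MRU): [O U]
Total: 9 hits, 25 misses, 23 evictions

Answer: 23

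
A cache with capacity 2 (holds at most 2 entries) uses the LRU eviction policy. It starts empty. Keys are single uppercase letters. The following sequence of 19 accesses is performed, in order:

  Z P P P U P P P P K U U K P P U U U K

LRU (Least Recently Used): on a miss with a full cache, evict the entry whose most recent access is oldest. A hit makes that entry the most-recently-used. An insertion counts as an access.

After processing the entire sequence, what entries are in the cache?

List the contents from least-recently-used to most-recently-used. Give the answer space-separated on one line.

Answer: U K

Derivation:
LRU simulation (capacity=2):
  1. access Z: MISS. Cache (LRU->MRU): [Z]
  2. access P: MISS. Cache (LRU->MRU): [Z P]
  3. access P: HIT. Cache (LRU->MRU): [Z P]
  4. access P: HIT. Cache (LRU->MRU): [Z P]
  5. access U: MISS, evict Z. Cache (LRU->MRU): [P U]
  6. access P: HIT. Cache (LRU->MRU): [U P]
  7. access P: HIT. Cache (LRU->MRU): [U P]
  8. access P: HIT. Cache (LRU->MRU): [U P]
  9. access P: HIT. Cache (LRU->MRU): [U P]
  10. access K: MISS, evict U. Cache (LRU->MRU): [P K]
  11. access U: MISS, evict P. Cache (LRU->MRU): [K U]
  12. access U: HIT. Cache (LRU->MRU): [K U]
  13. access K: HIT. Cache (LRU->MRU): [U K]
  14. access P: MISS, evict U. Cache (LRU->MRU): [K P]
  15. access P: HIT. Cache (LRU->MRU): [K P]
  16. access U: MISS, evict K. Cache (LRU->MRU): [P U]
  17. access U: HIT. Cache (LRU->MRU): [P U]
  18. access U: HIT. Cache (LRU->MRU): [P U]
  19. access K: MISS, evict P. Cache (LRU->MRU): [U K]
Total: 11 hits, 8 misses, 6 evictions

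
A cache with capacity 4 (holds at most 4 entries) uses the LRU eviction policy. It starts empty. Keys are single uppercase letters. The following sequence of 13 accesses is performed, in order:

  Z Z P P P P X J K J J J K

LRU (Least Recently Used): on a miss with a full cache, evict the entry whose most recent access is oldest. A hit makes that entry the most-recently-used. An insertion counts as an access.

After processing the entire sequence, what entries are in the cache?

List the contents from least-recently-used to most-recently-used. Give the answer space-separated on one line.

LRU simulation (capacity=4):
  1. access Z: MISS. Cache (LRU->MRU): [Z]
  2. access Z: HIT. Cache (LRU->MRU): [Z]
  3. access P: MISS. Cache (LRU->MRU): [Z P]
  4. access P: HIT. Cache (LRU->MRU): [Z P]
  5. access P: HIT. Cache (LRU->MRU): [Z P]
  6. access P: HIT. Cache (LRU->MRU): [Z P]
  7. access X: MISS. Cache (LRU->MRU): [Z P X]
  8. access J: MISS. Cache (LRU->MRU): [Z P X J]
  9. access K: MISS, evict Z. Cache (LRU->MRU): [P X J K]
  10. access J: HIT. Cache (LRU->MRU): [P X K J]
  11. access J: HIT. Cache (LRU->MRU): [P X K J]
  12. access J: HIT. Cache (LRU->MRU): [P X K J]
  13. access K: HIT. Cache (LRU->MRU): [P X J K]
Total: 8 hits, 5 misses, 1 evictions

Answer: P X J K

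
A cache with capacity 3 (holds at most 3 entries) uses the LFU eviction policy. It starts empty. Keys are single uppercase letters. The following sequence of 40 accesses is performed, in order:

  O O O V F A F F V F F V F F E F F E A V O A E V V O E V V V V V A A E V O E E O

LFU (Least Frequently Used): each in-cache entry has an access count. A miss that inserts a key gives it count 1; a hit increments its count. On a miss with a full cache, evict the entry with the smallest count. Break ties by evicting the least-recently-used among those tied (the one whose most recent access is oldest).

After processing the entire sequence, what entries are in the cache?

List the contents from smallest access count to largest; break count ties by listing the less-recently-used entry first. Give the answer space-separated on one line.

Answer: O V F

Derivation:
LFU simulation (capacity=3):
  1. access O: MISS. Cache: [O(c=1)]
  2. access O: HIT, count now 2. Cache: [O(c=2)]
  3. access O: HIT, count now 3. Cache: [O(c=3)]
  4. access V: MISS. Cache: [V(c=1) O(c=3)]
  5. access F: MISS. Cache: [V(c=1) F(c=1) O(c=3)]
  6. access A: MISS, evict V(c=1). Cache: [F(c=1) A(c=1) O(c=3)]
  7. access F: HIT, count now 2. Cache: [A(c=1) F(c=2) O(c=3)]
  8. access F: HIT, count now 3. Cache: [A(c=1) O(c=3) F(c=3)]
  9. access V: MISS, evict A(c=1). Cache: [V(c=1) O(c=3) F(c=3)]
  10. access F: HIT, count now 4. Cache: [V(c=1) O(c=3) F(c=4)]
  11. access F: HIT, count now 5. Cache: [V(c=1) O(c=3) F(c=5)]
  12. access V: HIT, count now 2. Cache: [V(c=2) O(c=3) F(c=5)]
  13. access F: HIT, count now 6. Cache: [V(c=2) O(c=3) F(c=6)]
  14. access F: HIT, count now 7. Cache: [V(c=2) O(c=3) F(c=7)]
  15. access E: MISS, evict V(c=2). Cache: [E(c=1) O(c=3) F(c=7)]
  16. access F: HIT, count now 8. Cache: [E(c=1) O(c=3) F(c=8)]
  17. access F: HIT, count now 9. Cache: [E(c=1) O(c=3) F(c=9)]
  18. access E: HIT, count now 2. Cache: [E(c=2) O(c=3) F(c=9)]
  19. access A: MISS, evict E(c=2). Cache: [A(c=1) O(c=3) F(c=9)]
  20. access V: MISS, evict A(c=1). Cache: [V(c=1) O(c=3) F(c=9)]
  21. access O: HIT, count now 4. Cache: [V(c=1) O(c=4) F(c=9)]
  22. access A: MISS, evict V(c=1). Cache: [A(c=1) O(c=4) F(c=9)]
  23. access E: MISS, evict A(c=1). Cache: [E(c=1) O(c=4) F(c=9)]
  24. access V: MISS, evict E(c=1). Cache: [V(c=1) O(c=4) F(c=9)]
  25. access V: HIT, count now 2. Cache: [V(c=2) O(c=4) F(c=9)]
  26. access O: HIT, count now 5. Cache: [V(c=2) O(c=5) F(c=9)]
  27. access E: MISS, evict V(c=2). Cache: [E(c=1) O(c=5) F(c=9)]
  28. access V: MISS, evict E(c=1). Cache: [V(c=1) O(c=5) F(c=9)]
  29. access V: HIT, count now 2. Cache: [V(c=2) O(c=5) F(c=9)]
  30. access V: HIT, count now 3. Cache: [V(c=3) O(c=5) F(c=9)]
  31. access V: HIT, count now 4. Cache: [V(c=4) O(c=5) F(c=9)]
  32. access V: HIT, count now 5. Cache: [O(c=5) V(c=5) F(c=9)]
  33. access A: MISS, evict O(c=5). Cache: [A(c=1) V(c=5) F(c=9)]
  34. access A: HIT, count now 2. Cache: [A(c=2) V(c=5) F(c=9)]
  35. access E: MISS, evict A(c=2). Cache: [E(c=1) V(c=5) F(c=9)]
  36. access V: HIT, count now 6. Cache: [E(c=1) V(c=6) F(c=9)]
  37. access O: MISS, evict E(c=1). Cache: [O(c=1) V(c=6) F(c=9)]
  38. access E: MISS, evict O(c=1). Cache: [E(c=1) V(c=6) F(c=9)]
  39. access E: HIT, count now 2. Cache: [E(c=2) V(c=6) F(c=9)]
  40. access O: MISS, evict E(c=2). Cache: [O(c=1) V(c=6) F(c=9)]
Total: 22 hits, 18 misses, 15 evictions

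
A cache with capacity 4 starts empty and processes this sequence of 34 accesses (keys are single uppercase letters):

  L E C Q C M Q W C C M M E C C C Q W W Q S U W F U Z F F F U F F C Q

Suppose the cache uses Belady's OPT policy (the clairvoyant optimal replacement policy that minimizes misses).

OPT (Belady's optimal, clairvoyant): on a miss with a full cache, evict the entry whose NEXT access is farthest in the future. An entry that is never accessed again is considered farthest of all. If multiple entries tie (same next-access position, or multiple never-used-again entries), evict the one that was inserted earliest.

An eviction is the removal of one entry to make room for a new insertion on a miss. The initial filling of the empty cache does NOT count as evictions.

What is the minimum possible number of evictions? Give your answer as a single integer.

Answer: 8

Derivation:
OPT (Belady) simulation (capacity=4):
  1. access L: MISS. Cache: [L]
  2. access E: MISS. Cache: [L E]
  3. access C: MISS. Cache: [L E C]
  4. access Q: MISS. Cache: [L E C Q]
  5. access C: HIT. Next use of C: step 9. Cache: [L E C Q]
  6. access M: MISS, evict L (next use: never). Cache: [E C Q M]
  7. access Q: HIT. Next use of Q: step 17. Cache: [E C Q M]
  8. access W: MISS, evict Q (next use: step 17). Cache: [E C M W]
  9. access C: HIT. Next use of C: step 10. Cache: [E C M W]
  10. access C: HIT. Next use of C: step 14. Cache: [E C M W]
  11. access M: HIT. Next use of M: step 12. Cache: [E C M W]
  12. access M: HIT. Next use of M: never. Cache: [E C M W]
  13. access E: HIT. Next use of E: never. Cache: [E C M W]
  14. access C: HIT. Next use of C: step 15. Cache: [E C M W]
  15. access C: HIT. Next use of C: step 16. Cache: [E C M W]
  16. access C: HIT. Next use of C: step 33. Cache: [E C M W]
  17. access Q: MISS, evict E (next use: never). Cache: [C M W Q]
  18. access W: HIT. Next use of W: step 19. Cache: [C M W Q]
  19. access W: HIT. Next use of W: step 23. Cache: [C M W Q]
  20. access Q: HIT. Next use of Q: step 34. Cache: [C M W Q]
  21. access S: MISS, evict M (next use: never). Cache: [C W Q S]
  22. access U: MISS, evict S (next use: never). Cache: [C W Q U]
  23. access W: HIT. Next use of W: never. Cache: [C W Q U]
  24. access F: MISS, evict W (next use: never). Cache: [C Q U F]
  25. access U: HIT. Next use of U: step 30. Cache: [C Q U F]
  26. access Z: MISS, evict Q (next use: step 34). Cache: [C U F Z]
  27. access F: HIT. Next use of F: step 28. Cache: [C U F Z]
  28. access F: HIT. Next use of F: step 29. Cache: [C U F Z]
  29. access F: HIT. Next use of F: step 31. Cache: [C U F Z]
  30. access U: HIT. Next use of U: never. Cache: [C U F Z]
  31. access F: HIT. Next use of F: step 32. Cache: [C U F Z]
  32. access F: HIT. Next use of F: never. Cache: [C U F Z]
  33. access C: HIT. Next use of C: never. Cache: [C U F Z]
  34. access Q: MISS, evict C (next use: never). Cache: [U F Z Q]
Total: 22 hits, 12 misses, 8 evictions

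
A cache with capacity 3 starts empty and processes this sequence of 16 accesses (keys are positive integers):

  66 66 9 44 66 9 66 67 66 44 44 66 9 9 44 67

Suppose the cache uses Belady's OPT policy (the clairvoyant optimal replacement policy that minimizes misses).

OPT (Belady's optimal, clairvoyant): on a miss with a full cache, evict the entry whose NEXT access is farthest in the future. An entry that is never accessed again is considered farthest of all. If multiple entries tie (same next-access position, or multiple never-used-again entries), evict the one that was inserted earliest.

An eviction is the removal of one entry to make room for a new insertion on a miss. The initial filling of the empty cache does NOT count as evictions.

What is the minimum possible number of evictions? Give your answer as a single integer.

OPT (Belady) simulation (capacity=3):
  1. access 66: MISS. Cache: [66]
  2. access 66: HIT. Next use of 66: step 5. Cache: [66]
  3. access 9: MISS. Cache: [66 9]
  4. access 44: MISS. Cache: [66 9 44]
  5. access 66: HIT. Next use of 66: step 7. Cache: [66 9 44]
  6. access 9: HIT. Next use of 9: step 13. Cache: [66 9 44]
  7. access 66: HIT. Next use of 66: step 9. Cache: [66 9 44]
  8. access 67: MISS, evict 9 (next use: step 13). Cache: [66 44 67]
  9. access 66: HIT. Next use of 66: step 12. Cache: [66 44 67]
  10. access 44: HIT. Next use of 44: step 11. Cache: [66 44 67]
  11. access 44: HIT. Next use of 44: step 15. Cache: [66 44 67]
  12. access 66: HIT. Next use of 66: never. Cache: [66 44 67]
  13. access 9: MISS, evict 66 (next use: never). Cache: [44 67 9]
  14. access 9: HIT. Next use of 9: never. Cache: [44 67 9]
  15. access 44: HIT. Next use of 44: never. Cache: [44 67 9]
  16. access 67: HIT. Next use of 67: never. Cache: [44 67 9]
Total: 11 hits, 5 misses, 2 evictions

Answer: 2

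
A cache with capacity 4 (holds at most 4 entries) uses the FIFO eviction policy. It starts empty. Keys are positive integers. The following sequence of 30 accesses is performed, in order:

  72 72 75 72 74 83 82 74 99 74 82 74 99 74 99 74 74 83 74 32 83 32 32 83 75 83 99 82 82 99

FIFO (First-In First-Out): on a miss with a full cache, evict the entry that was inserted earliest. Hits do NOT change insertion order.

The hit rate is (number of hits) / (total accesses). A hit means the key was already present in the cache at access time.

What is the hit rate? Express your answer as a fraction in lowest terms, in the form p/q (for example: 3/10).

Answer: 19/30

Derivation:
FIFO simulation (capacity=4):
  1. access 72: MISS. Cache (old->new): [72]
  2. access 72: HIT. Cache (old->new): [72]
  3. access 75: MISS. Cache (old->new): [72 75]
  4. access 72: HIT. Cache (old->new): [72 75]
  5. access 74: MISS. Cache (old->new): [72 75 74]
  6. access 83: MISS. Cache (old->new): [72 75 74 83]
  7. access 82: MISS, evict 72. Cache (old->new): [75 74 83 82]
  8. access 74: HIT. Cache (old->new): [75 74 83 82]
  9. access 99: MISS, evict 75. Cache (old->new): [74 83 82 99]
  10. access 74: HIT. Cache (old->new): [74 83 82 99]
  11. access 82: HIT. Cache (old->new): [74 83 82 99]
  12. access 74: HIT. Cache (old->new): [74 83 82 99]
  13. access 99: HIT. Cache (old->new): [74 83 82 99]
  14. access 74: HIT. Cache (old->new): [74 83 82 99]
  15. access 99: HIT. Cache (old->new): [74 83 82 99]
  16. access 74: HIT. Cache (old->new): [74 83 82 99]
  17. access 74: HIT. Cache (old->new): [74 83 82 99]
  18. access 83: HIT. Cache (old->new): [74 83 82 99]
  19. access 74: HIT. Cache (old->new): [74 83 82 99]
  20. access 32: MISS, evict 74. Cache (old->new): [83 82 99 32]
  21. access 83: HIT. Cache (old->new): [83 82 99 32]
  22. access 32: HIT. Cache (old->new): [83 82 99 32]
  23. access 32: HIT. Cache (old->new): [83 82 99 32]
  24. access 83: HIT. Cache (old->new): [83 82 99 32]
  25. access 75: MISS, evict 83. Cache (old->new): [82 99 32 75]
  26. access 83: MISS, evict 82. Cache (old->new): [99 32 75 83]
  27. access 99: HIT. Cache (old->new): [99 32 75 83]
  28. access 82: MISS, evict 99. Cache (old->new): [32 75 83 82]
  29. access 82: HIT. Cache (old->new): [32 75 83 82]
  30. access 99: MISS, evict 32. Cache (old->new): [75 83 82 99]
Total: 19 hits, 11 misses, 7 evictions

Hit rate = 19/30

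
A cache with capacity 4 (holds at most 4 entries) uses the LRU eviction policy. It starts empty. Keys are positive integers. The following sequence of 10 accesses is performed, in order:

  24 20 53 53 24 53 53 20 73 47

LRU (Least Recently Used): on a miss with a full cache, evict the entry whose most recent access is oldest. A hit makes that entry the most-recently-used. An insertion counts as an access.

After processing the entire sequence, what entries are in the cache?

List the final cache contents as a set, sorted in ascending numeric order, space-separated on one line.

LRU simulation (capacity=4):
  1. access 24: MISS. Cache (LRU->MRU): [24]
  2. access 20: MISS. Cache (LRU->MRU): [24 20]
  3. access 53: MISS. Cache (LRU->MRU): [24 20 53]
  4. access 53: HIT. Cache (LRU->MRU): [24 20 53]
  5. access 24: HIT. Cache (LRU->MRU): [20 53 24]
  6. access 53: HIT. Cache (LRU->MRU): [20 24 53]
  7. access 53: HIT. Cache (LRU->MRU): [20 24 53]
  8. access 20: HIT. Cache (LRU->MRU): [24 53 20]
  9. access 73: MISS. Cache (LRU->MRU): [24 53 20 73]
  10. access 47: MISS, evict 24. Cache (LRU->MRU): [53 20 73 47]
Total: 5 hits, 5 misses, 1 evictions

Answer: 20 47 53 73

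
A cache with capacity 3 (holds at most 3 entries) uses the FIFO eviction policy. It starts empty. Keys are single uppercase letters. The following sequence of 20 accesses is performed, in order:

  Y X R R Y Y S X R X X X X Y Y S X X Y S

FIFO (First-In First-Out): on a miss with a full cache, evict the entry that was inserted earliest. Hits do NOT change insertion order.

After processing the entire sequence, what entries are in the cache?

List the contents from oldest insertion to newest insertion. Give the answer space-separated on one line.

FIFO simulation (capacity=3):
  1. access Y: MISS. Cache (old->new): [Y]
  2. access X: MISS. Cache (old->new): [Y X]
  3. access R: MISS. Cache (old->new): [Y X R]
  4. access R: HIT. Cache (old->new): [Y X R]
  5. access Y: HIT. Cache (old->new): [Y X R]
  6. access Y: HIT. Cache (old->new): [Y X R]
  7. access S: MISS, evict Y. Cache (old->new): [X R S]
  8. access X: HIT. Cache (old->new): [X R S]
  9. access R: HIT. Cache (old->new): [X R S]
  10. access X: HIT. Cache (old->new): [X R S]
  11. access X: HIT. Cache (old->new): [X R S]
  12. access X: HIT. Cache (old->new): [X R S]
  13. access X: HIT. Cache (old->new): [X R S]
  14. access Y: MISS, evict X. Cache (old->new): [R S Y]
  15. access Y: HIT. Cache (old->new): [R S Y]
  16. access S: HIT. Cache (old->new): [R S Y]
  17. access X: MISS, evict R. Cache (old->new): [S Y X]
  18. access X: HIT. Cache (old->new): [S Y X]
  19. access Y: HIT. Cache (old->new): [S Y X]
  20. access S: HIT. Cache (old->new): [S Y X]
Total: 14 hits, 6 misses, 3 evictions

Answer: S Y X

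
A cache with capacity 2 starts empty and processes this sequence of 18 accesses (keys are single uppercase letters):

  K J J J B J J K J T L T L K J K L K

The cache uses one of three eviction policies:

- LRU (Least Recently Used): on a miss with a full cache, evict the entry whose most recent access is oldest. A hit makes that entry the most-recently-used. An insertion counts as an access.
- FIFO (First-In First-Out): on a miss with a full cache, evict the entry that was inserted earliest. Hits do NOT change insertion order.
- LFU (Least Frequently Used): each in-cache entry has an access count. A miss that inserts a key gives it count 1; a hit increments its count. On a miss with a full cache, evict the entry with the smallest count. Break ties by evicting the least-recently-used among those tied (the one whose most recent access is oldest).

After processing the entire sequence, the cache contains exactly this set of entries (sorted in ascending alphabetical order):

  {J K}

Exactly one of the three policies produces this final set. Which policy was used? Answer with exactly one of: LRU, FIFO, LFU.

Simulating under each policy and comparing final sets:
  LRU: final set = {K L} -> differs
  FIFO: final set = {K L} -> differs
  LFU: final set = {J K} -> MATCHES target
Only LFU produces the target set.

Answer: LFU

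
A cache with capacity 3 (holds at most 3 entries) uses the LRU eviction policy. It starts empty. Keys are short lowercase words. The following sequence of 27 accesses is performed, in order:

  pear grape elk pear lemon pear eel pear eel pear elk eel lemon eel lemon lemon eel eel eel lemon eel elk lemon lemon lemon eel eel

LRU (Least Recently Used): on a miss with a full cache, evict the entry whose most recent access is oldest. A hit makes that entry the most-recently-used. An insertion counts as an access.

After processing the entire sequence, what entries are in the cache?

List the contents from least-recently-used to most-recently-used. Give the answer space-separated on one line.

Answer: elk lemon eel

Derivation:
LRU simulation (capacity=3):
  1. access pear: MISS. Cache (LRU->MRU): [pear]
  2. access grape: MISS. Cache (LRU->MRU): [pear grape]
  3. access elk: MISS. Cache (LRU->MRU): [pear grape elk]
  4. access pear: HIT. Cache (LRU->MRU): [grape elk pear]
  5. access lemon: MISS, evict grape. Cache (LRU->MRU): [elk pear lemon]
  6. access pear: HIT. Cache (LRU->MRU): [elk lemon pear]
  7. access eel: MISS, evict elk. Cache (LRU->MRU): [lemon pear eel]
  8. access pear: HIT. Cache (LRU->MRU): [lemon eel pear]
  9. access eel: HIT. Cache (LRU->MRU): [lemon pear eel]
  10. access pear: HIT. Cache (LRU->MRU): [lemon eel pear]
  11. access elk: MISS, evict lemon. Cache (LRU->MRU): [eel pear elk]
  12. access eel: HIT. Cache (LRU->MRU): [pear elk eel]
  13. access lemon: MISS, evict pear. Cache (LRU->MRU): [elk eel lemon]
  14. access eel: HIT. Cache (LRU->MRU): [elk lemon eel]
  15. access lemon: HIT. Cache (LRU->MRU): [elk eel lemon]
  16. access lemon: HIT. Cache (LRU->MRU): [elk eel lemon]
  17. access eel: HIT. Cache (LRU->MRU): [elk lemon eel]
  18. access eel: HIT. Cache (LRU->MRU): [elk lemon eel]
  19. access eel: HIT. Cache (LRU->MRU): [elk lemon eel]
  20. access lemon: HIT. Cache (LRU->MRU): [elk eel lemon]
  21. access eel: HIT. Cache (LRU->MRU): [elk lemon eel]
  22. access elk: HIT. Cache (LRU->MRU): [lemon eel elk]
  23. access lemon: HIT. Cache (LRU->MRU): [eel elk lemon]
  24. access lemon: HIT. Cache (LRU->MRU): [eel elk lemon]
  25. access lemon: HIT. Cache (LRU->MRU): [eel elk lemon]
  26. access eel: HIT. Cache (LRU->MRU): [elk lemon eel]
  27. access eel: HIT. Cache (LRU->MRU): [elk lemon eel]
Total: 20 hits, 7 misses, 4 evictions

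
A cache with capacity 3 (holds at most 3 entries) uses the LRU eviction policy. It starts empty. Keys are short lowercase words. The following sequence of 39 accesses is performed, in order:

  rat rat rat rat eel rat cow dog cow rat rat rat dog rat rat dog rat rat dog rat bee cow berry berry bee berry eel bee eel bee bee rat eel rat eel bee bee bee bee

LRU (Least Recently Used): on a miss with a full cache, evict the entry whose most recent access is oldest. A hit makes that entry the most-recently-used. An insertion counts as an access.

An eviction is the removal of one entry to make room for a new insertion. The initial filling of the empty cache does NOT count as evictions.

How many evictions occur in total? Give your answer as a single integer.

Answer: 6

Derivation:
LRU simulation (capacity=3):
  1. access rat: MISS. Cache (LRU->MRU): [rat]
  2. access rat: HIT. Cache (LRU->MRU): [rat]
  3. access rat: HIT. Cache (LRU->MRU): [rat]
  4. access rat: HIT. Cache (LRU->MRU): [rat]
  5. access eel: MISS. Cache (LRU->MRU): [rat eel]
  6. access rat: HIT. Cache (LRU->MRU): [eel rat]
  7. access cow: MISS. Cache (LRU->MRU): [eel rat cow]
  8. access dog: MISS, evict eel. Cache (LRU->MRU): [rat cow dog]
  9. access cow: HIT. Cache (LRU->MRU): [rat dog cow]
  10. access rat: HIT. Cache (LRU->MRU): [dog cow rat]
  11. access rat: HIT. Cache (LRU->MRU): [dog cow rat]
  12. access rat: HIT. Cache (LRU->MRU): [dog cow rat]
  13. access dog: HIT. Cache (LRU->MRU): [cow rat dog]
  14. access rat: HIT. Cache (LRU->MRU): [cow dog rat]
  15. access rat: HIT. Cache (LRU->MRU): [cow dog rat]
  16. access dog: HIT. Cache (LRU->MRU): [cow rat dog]
  17. access rat: HIT. Cache (LRU->MRU): [cow dog rat]
  18. access rat: HIT. Cache (LRU->MRU): [cow dog rat]
  19. access dog: HIT. Cache (LRU->MRU): [cow rat dog]
  20. access rat: HIT. Cache (LRU->MRU): [cow dog rat]
  21. access bee: MISS, evict cow. Cache (LRU->MRU): [dog rat bee]
  22. access cow: MISS, evict dog. Cache (LRU->MRU): [rat bee cow]
  23. access berry: MISS, evict rat. Cache (LRU->MRU): [bee cow berry]
  24. access berry: HIT. Cache (LRU->MRU): [bee cow berry]
  25. access bee: HIT. Cache (LRU->MRU): [cow berry bee]
  26. access berry: HIT. Cache (LRU->MRU): [cow bee berry]
  27. access eel: MISS, evict cow. Cache (LRU->MRU): [bee berry eel]
  28. access bee: HIT. Cache (LRU->MRU): [berry eel bee]
  29. access eel: HIT. Cache (LRU->MRU): [berry bee eel]
  30. access bee: HIT. Cache (LRU->MRU): [berry eel bee]
  31. access bee: HIT. Cache (LRU->MRU): [berry eel bee]
  32. access rat: MISS, evict berry. Cache (LRU->MRU): [eel bee rat]
  33. access eel: HIT. Cache (LRU->MRU): [bee rat eel]
  34. access rat: HIT. Cache (LRU->MRU): [bee eel rat]
  35. access eel: HIT. Cache (LRU->MRU): [bee rat eel]
  36. access bee: HIT. Cache (LRU->MRU): [rat eel bee]
  37. access bee: HIT. Cache (LRU->MRU): [rat eel bee]
  38. access bee: HIT. Cache (LRU->MRU): [rat eel bee]
  39. access bee: HIT. Cache (LRU->MRU): [rat eel bee]
Total: 30 hits, 9 misses, 6 evictions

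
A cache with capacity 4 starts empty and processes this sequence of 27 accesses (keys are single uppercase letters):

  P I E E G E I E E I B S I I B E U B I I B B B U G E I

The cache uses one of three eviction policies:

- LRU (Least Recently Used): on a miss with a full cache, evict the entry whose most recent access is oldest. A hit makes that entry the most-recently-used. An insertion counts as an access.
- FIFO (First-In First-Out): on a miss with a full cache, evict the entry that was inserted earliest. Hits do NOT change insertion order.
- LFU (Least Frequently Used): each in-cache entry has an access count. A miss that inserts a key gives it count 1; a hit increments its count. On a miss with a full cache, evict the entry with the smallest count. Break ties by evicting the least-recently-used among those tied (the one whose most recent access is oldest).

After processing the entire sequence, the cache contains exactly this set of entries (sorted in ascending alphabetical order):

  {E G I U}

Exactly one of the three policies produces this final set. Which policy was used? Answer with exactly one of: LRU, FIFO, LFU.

Answer: LRU

Derivation:
Simulating under each policy and comparing final sets:
  LRU: final set = {E G I U} -> MATCHES target
  FIFO: final set = {B G I U} -> differs
  LFU: final set = {B E G I} -> differs
Only LRU produces the target set.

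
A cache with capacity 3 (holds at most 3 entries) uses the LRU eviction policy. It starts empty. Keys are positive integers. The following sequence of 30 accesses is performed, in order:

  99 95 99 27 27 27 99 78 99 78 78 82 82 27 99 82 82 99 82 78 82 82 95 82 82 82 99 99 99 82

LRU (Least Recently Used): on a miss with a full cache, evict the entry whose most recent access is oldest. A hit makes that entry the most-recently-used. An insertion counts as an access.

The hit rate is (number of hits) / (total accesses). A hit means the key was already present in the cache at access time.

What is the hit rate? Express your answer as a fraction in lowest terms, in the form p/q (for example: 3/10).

LRU simulation (capacity=3):
  1. access 99: MISS. Cache (LRU->MRU): [99]
  2. access 95: MISS. Cache (LRU->MRU): [99 95]
  3. access 99: HIT. Cache (LRU->MRU): [95 99]
  4. access 27: MISS. Cache (LRU->MRU): [95 99 27]
  5. access 27: HIT. Cache (LRU->MRU): [95 99 27]
  6. access 27: HIT. Cache (LRU->MRU): [95 99 27]
  7. access 99: HIT. Cache (LRU->MRU): [95 27 99]
  8. access 78: MISS, evict 95. Cache (LRU->MRU): [27 99 78]
  9. access 99: HIT. Cache (LRU->MRU): [27 78 99]
  10. access 78: HIT. Cache (LRU->MRU): [27 99 78]
  11. access 78: HIT. Cache (LRU->MRU): [27 99 78]
  12. access 82: MISS, evict 27. Cache (LRU->MRU): [99 78 82]
  13. access 82: HIT. Cache (LRU->MRU): [99 78 82]
  14. access 27: MISS, evict 99. Cache (LRU->MRU): [78 82 27]
  15. access 99: MISS, evict 78. Cache (LRU->MRU): [82 27 99]
  16. access 82: HIT. Cache (LRU->MRU): [27 99 82]
  17. access 82: HIT. Cache (LRU->MRU): [27 99 82]
  18. access 99: HIT. Cache (LRU->MRU): [27 82 99]
  19. access 82: HIT. Cache (LRU->MRU): [27 99 82]
  20. access 78: MISS, evict 27. Cache (LRU->MRU): [99 82 78]
  21. access 82: HIT. Cache (LRU->MRU): [99 78 82]
  22. access 82: HIT. Cache (LRU->MRU): [99 78 82]
  23. access 95: MISS, evict 99. Cache (LRU->MRU): [78 82 95]
  24. access 82: HIT. Cache (LRU->MRU): [78 95 82]
  25. access 82: HIT. Cache (LRU->MRU): [78 95 82]
  26. access 82: HIT. Cache (LRU->MRU): [78 95 82]
  27. access 99: MISS, evict 78. Cache (LRU->MRU): [95 82 99]
  28. access 99: HIT. Cache (LRU->MRU): [95 82 99]
  29. access 99: HIT. Cache (LRU->MRU): [95 82 99]
  30. access 82: HIT. Cache (LRU->MRU): [95 99 82]
Total: 20 hits, 10 misses, 7 evictions

Hit rate = 20/30 = 2/3

Answer: 2/3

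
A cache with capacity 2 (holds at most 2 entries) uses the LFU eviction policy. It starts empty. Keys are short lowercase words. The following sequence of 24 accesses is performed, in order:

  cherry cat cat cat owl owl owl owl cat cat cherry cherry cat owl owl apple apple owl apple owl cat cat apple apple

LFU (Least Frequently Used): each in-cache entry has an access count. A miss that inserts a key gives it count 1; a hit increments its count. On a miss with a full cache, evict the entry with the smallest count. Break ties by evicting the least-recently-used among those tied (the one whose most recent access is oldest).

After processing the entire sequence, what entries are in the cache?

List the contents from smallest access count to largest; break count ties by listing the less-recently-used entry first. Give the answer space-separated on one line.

Answer: apple cat

Derivation:
LFU simulation (capacity=2):
  1. access cherry: MISS. Cache: [cherry(c=1)]
  2. access cat: MISS. Cache: [cherry(c=1) cat(c=1)]
  3. access cat: HIT, count now 2. Cache: [cherry(c=1) cat(c=2)]
  4. access cat: HIT, count now 3. Cache: [cherry(c=1) cat(c=3)]
  5. access owl: MISS, evict cherry(c=1). Cache: [owl(c=1) cat(c=3)]
  6. access owl: HIT, count now 2. Cache: [owl(c=2) cat(c=3)]
  7. access owl: HIT, count now 3. Cache: [cat(c=3) owl(c=3)]
  8. access owl: HIT, count now 4. Cache: [cat(c=3) owl(c=4)]
  9. access cat: HIT, count now 4. Cache: [owl(c=4) cat(c=4)]
  10. access cat: HIT, count now 5. Cache: [owl(c=4) cat(c=5)]
  11. access cherry: MISS, evict owl(c=4). Cache: [cherry(c=1) cat(c=5)]
  12. access cherry: HIT, count now 2. Cache: [cherry(c=2) cat(c=5)]
  13. access cat: HIT, count now 6. Cache: [cherry(c=2) cat(c=6)]
  14. access owl: MISS, evict cherry(c=2). Cache: [owl(c=1) cat(c=6)]
  15. access owl: HIT, count now 2. Cache: [owl(c=2) cat(c=6)]
  16. access apple: MISS, evict owl(c=2). Cache: [apple(c=1) cat(c=6)]
  17. access apple: HIT, count now 2. Cache: [apple(c=2) cat(c=6)]
  18. access owl: MISS, evict apple(c=2). Cache: [owl(c=1) cat(c=6)]
  19. access apple: MISS, evict owl(c=1). Cache: [apple(c=1) cat(c=6)]
  20. access owl: MISS, evict apple(c=1). Cache: [owl(c=1) cat(c=6)]
  21. access cat: HIT, count now 7. Cache: [owl(c=1) cat(c=7)]
  22. access cat: HIT, count now 8. Cache: [owl(c=1) cat(c=8)]
  23. access apple: MISS, evict owl(c=1). Cache: [apple(c=1) cat(c=8)]
  24. access apple: HIT, count now 2. Cache: [apple(c=2) cat(c=8)]
Total: 14 hits, 10 misses, 8 evictions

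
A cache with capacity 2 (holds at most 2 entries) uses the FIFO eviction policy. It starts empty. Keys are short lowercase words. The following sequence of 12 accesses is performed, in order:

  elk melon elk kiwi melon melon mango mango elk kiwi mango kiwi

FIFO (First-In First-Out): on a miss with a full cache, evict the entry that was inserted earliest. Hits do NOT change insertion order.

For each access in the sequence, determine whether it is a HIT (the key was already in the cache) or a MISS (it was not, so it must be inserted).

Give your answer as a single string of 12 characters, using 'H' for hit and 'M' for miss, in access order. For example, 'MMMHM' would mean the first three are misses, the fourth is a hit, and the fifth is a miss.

Answer: MMHMHHMHMMMH

Derivation:
FIFO simulation (capacity=2):
  1. access elk: MISS. Cache (old->new): [elk]
  2. access melon: MISS. Cache (old->new): [elk melon]
  3. access elk: HIT. Cache (old->new): [elk melon]
  4. access kiwi: MISS, evict elk. Cache (old->new): [melon kiwi]
  5. access melon: HIT. Cache (old->new): [melon kiwi]
  6. access melon: HIT. Cache (old->new): [melon kiwi]
  7. access mango: MISS, evict melon. Cache (old->new): [kiwi mango]
  8. access mango: HIT. Cache (old->new): [kiwi mango]
  9. access elk: MISS, evict kiwi. Cache (old->new): [mango elk]
  10. access kiwi: MISS, evict mango. Cache (old->new): [elk kiwi]
  11. access mango: MISS, evict elk. Cache (old->new): [kiwi mango]
  12. access kiwi: HIT. Cache (old->new): [kiwi mango]
Total: 5 hits, 7 misses, 5 evictions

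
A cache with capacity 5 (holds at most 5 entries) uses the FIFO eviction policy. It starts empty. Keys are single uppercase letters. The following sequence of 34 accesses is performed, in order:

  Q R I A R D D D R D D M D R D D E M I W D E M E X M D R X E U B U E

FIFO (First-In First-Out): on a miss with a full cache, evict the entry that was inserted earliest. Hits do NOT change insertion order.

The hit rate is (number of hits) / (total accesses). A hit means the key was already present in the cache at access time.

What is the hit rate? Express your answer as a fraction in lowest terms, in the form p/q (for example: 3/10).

FIFO simulation (capacity=5):
  1. access Q: MISS. Cache (old->new): [Q]
  2. access R: MISS. Cache (old->new): [Q R]
  3. access I: MISS. Cache (old->new): [Q R I]
  4. access A: MISS. Cache (old->new): [Q R I A]
  5. access R: HIT. Cache (old->new): [Q R I A]
  6. access D: MISS. Cache (old->new): [Q R I A D]
  7. access D: HIT. Cache (old->new): [Q R I A D]
  8. access D: HIT. Cache (old->new): [Q R I A D]
  9. access R: HIT. Cache (old->new): [Q R I A D]
  10. access D: HIT. Cache (old->new): [Q R I A D]
  11. access D: HIT. Cache (old->new): [Q R I A D]
  12. access M: MISS, evict Q. Cache (old->new): [R I A D M]
  13. access D: HIT. Cache (old->new): [R I A D M]
  14. access R: HIT. Cache (old->new): [R I A D M]
  15. access D: HIT. Cache (old->new): [R I A D M]
  16. access D: HIT. Cache (old->new): [R I A D M]
  17. access E: MISS, evict R. Cache (old->new): [I A D M E]
  18. access M: HIT. Cache (old->new): [I A D M E]
  19. access I: HIT. Cache (old->new): [I A D M E]
  20. access W: MISS, evict I. Cache (old->new): [A D M E W]
  21. access D: HIT. Cache (old->new): [A D M E W]
  22. access E: HIT. Cache (old->new): [A D M E W]
  23. access M: HIT. Cache (old->new): [A D M E W]
  24. access E: HIT. Cache (old->new): [A D M E W]
  25. access X: MISS, evict A. Cache (old->new): [D M E W X]
  26. access M: HIT. Cache (old->new): [D M E W X]
  27. access D: HIT. Cache (old->new): [D M E W X]
  28. access R: MISS, evict D. Cache (old->new): [M E W X R]
  29. access X: HIT. Cache (old->new): [M E W X R]
  30. access E: HIT. Cache (old->new): [M E W X R]
  31. access U: MISS, evict M. Cache (old->new): [E W X R U]
  32. access B: MISS, evict E. Cache (old->new): [W X R U B]
  33. access U: HIT. Cache (old->new): [W X R U B]
  34. access E: MISS, evict W. Cache (old->new): [X R U B E]
Total: 21 hits, 13 misses, 8 evictions

Hit rate = 21/34

Answer: 21/34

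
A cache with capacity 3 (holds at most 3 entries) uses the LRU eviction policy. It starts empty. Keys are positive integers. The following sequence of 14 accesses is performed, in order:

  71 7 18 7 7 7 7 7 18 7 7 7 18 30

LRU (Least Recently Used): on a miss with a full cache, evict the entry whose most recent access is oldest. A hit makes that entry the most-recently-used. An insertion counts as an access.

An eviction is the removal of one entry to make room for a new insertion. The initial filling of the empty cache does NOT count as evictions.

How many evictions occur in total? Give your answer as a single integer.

LRU simulation (capacity=3):
  1. access 71: MISS. Cache (LRU->MRU): [71]
  2. access 7: MISS. Cache (LRU->MRU): [71 7]
  3. access 18: MISS. Cache (LRU->MRU): [71 7 18]
  4. access 7: HIT. Cache (LRU->MRU): [71 18 7]
  5. access 7: HIT. Cache (LRU->MRU): [71 18 7]
  6. access 7: HIT. Cache (LRU->MRU): [71 18 7]
  7. access 7: HIT. Cache (LRU->MRU): [71 18 7]
  8. access 7: HIT. Cache (LRU->MRU): [71 18 7]
  9. access 18: HIT. Cache (LRU->MRU): [71 7 18]
  10. access 7: HIT. Cache (LRU->MRU): [71 18 7]
  11. access 7: HIT. Cache (LRU->MRU): [71 18 7]
  12. access 7: HIT. Cache (LRU->MRU): [71 18 7]
  13. access 18: HIT. Cache (LRU->MRU): [71 7 18]
  14. access 30: MISS, evict 71. Cache (LRU->MRU): [7 18 30]
Total: 10 hits, 4 misses, 1 evictions

Answer: 1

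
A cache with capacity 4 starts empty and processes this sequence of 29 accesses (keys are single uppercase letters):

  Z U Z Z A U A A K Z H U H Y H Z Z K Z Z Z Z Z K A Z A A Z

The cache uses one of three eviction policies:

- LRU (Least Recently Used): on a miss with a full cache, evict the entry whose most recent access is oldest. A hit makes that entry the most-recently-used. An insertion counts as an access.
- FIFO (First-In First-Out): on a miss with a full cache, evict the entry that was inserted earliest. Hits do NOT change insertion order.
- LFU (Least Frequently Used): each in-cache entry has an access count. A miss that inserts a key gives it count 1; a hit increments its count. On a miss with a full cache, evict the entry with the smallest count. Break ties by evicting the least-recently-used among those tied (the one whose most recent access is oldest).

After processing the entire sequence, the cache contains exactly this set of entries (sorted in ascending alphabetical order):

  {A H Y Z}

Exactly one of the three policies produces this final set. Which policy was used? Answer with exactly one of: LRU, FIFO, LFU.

Answer: FIFO

Derivation:
Simulating under each policy and comparing final sets:
  LRU: final set = {A H K Z} -> differs
  FIFO: final set = {A H Y Z} -> MATCHES target
  LFU: final set = {A K U Z} -> differs
Only FIFO produces the target set.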